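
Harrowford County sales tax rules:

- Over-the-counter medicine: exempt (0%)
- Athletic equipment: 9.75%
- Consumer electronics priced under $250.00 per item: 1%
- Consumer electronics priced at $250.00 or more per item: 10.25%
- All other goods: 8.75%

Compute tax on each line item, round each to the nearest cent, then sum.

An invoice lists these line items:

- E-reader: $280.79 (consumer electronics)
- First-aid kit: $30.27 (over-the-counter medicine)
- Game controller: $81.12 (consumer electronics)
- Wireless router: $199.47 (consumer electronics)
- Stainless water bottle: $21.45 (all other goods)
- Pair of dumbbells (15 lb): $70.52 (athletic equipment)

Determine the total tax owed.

$40.34

E-reader $280.79: consumer electronics, $250.00 or more → 10.25% → $28.78
First-aid kit $30.27: over-the-counter medicine → 0% → $0.00
Game controller $81.12: consumer electronics, under $250.00 → 1% → $0.81
Wireless router $199.47: consumer electronics, under $250.00 → 1% → $1.99
Stainless water bottle $21.45: all other goods → 8.75% → $1.88
Pair of dumbbells (15 lb) $70.52: athletic equipment → 9.75% → $6.88
Total tax = $28.78 + $0.81 + $1.99 + $1.88 + $6.88 = $40.34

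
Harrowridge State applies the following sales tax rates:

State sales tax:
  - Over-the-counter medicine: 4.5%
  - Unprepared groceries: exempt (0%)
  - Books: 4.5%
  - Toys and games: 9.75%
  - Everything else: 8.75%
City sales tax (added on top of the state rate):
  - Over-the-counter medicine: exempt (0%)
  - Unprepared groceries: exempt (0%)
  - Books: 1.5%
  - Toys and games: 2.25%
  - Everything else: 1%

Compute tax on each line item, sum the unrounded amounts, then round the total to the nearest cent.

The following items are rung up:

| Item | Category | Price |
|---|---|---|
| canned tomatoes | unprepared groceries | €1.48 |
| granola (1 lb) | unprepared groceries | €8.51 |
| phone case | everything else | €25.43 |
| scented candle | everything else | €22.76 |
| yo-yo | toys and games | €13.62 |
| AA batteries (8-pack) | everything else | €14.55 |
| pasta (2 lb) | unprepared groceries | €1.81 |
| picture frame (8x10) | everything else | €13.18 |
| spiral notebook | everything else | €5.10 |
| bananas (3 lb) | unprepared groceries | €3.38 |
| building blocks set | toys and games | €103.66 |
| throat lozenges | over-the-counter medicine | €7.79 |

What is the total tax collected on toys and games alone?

Yo-yo €13.62: toys and games → 9.75% + 2.25% city = 12% → €1.6344
Building blocks set €103.66: toys and games → 9.75% + 2.25% city = 12% → €12.4392
Tax on toys and games: unrounded sum = €14.0736 → €14.07

€14.07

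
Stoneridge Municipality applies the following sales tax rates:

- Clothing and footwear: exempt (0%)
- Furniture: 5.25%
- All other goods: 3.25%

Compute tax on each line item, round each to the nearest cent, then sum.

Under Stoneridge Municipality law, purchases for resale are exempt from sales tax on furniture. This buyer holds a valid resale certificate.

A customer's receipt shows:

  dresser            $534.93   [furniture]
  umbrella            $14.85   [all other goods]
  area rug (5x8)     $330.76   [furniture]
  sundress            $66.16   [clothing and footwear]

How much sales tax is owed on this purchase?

Dresser $534.93: furniture, buyer-exempt → 0% → $0.00
Umbrella $14.85: all other goods → 3.25% → $0.48
Area rug (5x8) $330.76: furniture, buyer-exempt → 0% → $0.00
Sundress $66.16: clothing and footwear → 0% → $0.00
Total tax = $0.48

$0.48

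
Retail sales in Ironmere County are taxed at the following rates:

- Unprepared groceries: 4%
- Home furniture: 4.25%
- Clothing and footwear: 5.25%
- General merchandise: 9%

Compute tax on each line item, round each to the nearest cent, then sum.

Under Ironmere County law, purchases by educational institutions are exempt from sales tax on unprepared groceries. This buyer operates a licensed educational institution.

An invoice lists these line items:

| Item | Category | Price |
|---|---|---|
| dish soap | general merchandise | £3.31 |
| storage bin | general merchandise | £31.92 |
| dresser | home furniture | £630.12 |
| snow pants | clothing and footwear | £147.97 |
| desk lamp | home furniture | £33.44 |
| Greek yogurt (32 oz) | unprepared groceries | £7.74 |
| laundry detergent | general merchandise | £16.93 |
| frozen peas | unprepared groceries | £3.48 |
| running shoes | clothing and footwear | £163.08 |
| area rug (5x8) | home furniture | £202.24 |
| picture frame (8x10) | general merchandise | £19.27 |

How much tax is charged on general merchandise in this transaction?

Dish soap £3.31: general merchandise → 9% → £0.30
Storage bin £31.92: general merchandise → 9% → £2.87
Laundry detergent £16.93: general merchandise → 9% → £1.52
Picture frame (8x10) £19.27: general merchandise → 9% → £1.73
Tax on general merchandise = £0.30 + £2.87 + £1.52 + £1.73 = £6.42

£6.42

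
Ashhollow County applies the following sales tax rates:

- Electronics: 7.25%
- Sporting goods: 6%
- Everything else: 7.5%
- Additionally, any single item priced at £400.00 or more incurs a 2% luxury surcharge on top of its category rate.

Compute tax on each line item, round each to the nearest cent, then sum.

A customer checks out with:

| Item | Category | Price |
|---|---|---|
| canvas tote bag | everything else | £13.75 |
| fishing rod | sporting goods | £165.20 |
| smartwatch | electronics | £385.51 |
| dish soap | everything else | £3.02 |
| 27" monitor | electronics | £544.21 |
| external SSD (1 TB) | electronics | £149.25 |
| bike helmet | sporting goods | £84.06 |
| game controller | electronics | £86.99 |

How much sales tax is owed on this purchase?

Canvas tote bag £13.75: everything else → 7.5% → £1.03
Fishing rod £165.20: sporting goods → 6% → £9.91
Smartwatch £385.51: electronics → 7.25% → £27.95
Dish soap £3.02: everything else → 7.5% → £0.23
27" monitor £544.21: electronics → 7.25% + 2% surcharge = 9.25% → £50.34
External SSD (1 TB) £149.25: electronics → 7.25% → £10.82
Bike helmet £84.06: sporting goods → 6% → £5.04
Game controller £86.99: electronics → 7.25% → £6.31
Total tax = £1.03 + £9.91 + £27.95 + £0.23 + £50.34 + £10.82 + £5.04 + £6.31 = £111.63

£111.63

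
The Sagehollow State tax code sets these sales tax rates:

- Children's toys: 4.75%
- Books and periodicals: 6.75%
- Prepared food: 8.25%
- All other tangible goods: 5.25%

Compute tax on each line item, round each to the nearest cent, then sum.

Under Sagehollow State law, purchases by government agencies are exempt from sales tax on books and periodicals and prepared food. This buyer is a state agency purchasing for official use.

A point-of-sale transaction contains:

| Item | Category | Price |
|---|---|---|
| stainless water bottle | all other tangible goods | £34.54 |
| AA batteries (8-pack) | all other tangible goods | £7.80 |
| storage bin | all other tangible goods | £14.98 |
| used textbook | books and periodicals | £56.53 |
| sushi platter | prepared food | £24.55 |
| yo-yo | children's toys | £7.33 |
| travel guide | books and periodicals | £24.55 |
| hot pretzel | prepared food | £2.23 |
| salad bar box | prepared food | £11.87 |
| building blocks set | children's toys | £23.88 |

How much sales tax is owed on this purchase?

Stainless water bottle £34.54: all other tangible goods → 5.25% → £1.81
AA batteries (8-pack) £7.80: all other tangible goods → 5.25% → £0.41
Storage bin £14.98: all other tangible goods → 5.25% → £0.79
Used textbook £56.53: books and periodicals, buyer-exempt → 0% → £0.00
Sushi platter £24.55: prepared food, buyer-exempt → 0% → £0.00
Yo-yo £7.33: children's toys → 4.75% → £0.35
Travel guide £24.55: books and periodicals, buyer-exempt → 0% → £0.00
Hot pretzel £2.23: prepared food, buyer-exempt → 0% → £0.00
Salad bar box £11.87: prepared food, buyer-exempt → 0% → £0.00
Building blocks set £23.88: children's toys → 4.75% → £1.13
Total tax = £1.81 + £0.41 + £0.79 + £0.35 + £1.13 = £4.49

£4.49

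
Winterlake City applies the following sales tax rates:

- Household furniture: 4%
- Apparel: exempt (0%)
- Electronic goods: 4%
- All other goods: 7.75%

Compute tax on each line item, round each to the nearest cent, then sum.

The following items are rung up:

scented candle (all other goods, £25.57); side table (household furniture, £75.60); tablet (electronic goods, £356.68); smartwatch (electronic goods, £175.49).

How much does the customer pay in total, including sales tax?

Scented candle £25.57: all other goods → 7.75% → £1.98
Side table £75.60: household furniture → 4% → £3.02
Tablet £356.68: electronic goods → 4% → £14.27
Smartwatch £175.49: electronic goods → 4% → £7.02
Subtotal = £633.34; tax = £26.29; total due = £659.63

£659.63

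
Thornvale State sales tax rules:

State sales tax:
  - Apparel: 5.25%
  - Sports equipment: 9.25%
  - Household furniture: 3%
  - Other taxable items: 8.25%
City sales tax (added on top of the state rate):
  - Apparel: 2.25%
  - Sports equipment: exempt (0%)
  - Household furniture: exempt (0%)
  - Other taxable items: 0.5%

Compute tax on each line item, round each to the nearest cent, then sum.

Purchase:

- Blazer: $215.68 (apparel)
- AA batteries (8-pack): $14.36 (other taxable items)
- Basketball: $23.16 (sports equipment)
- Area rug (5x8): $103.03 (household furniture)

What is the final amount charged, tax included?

Blazer $215.68: apparel → 5.25% + 2.25% city = 7.5% → $16.18
AA batteries (8-pack) $14.36: other taxable items → 8.25% + 0.5% city = 8.75% → $1.26
Basketball $23.16: sports equipment → 9.25% + 0% city = 9.25% → $2.14
Area rug (5x8) $103.03: household furniture → 3% + 0% city = 3% → $3.09
Subtotal = $356.23; tax = $22.67; total due = $378.90

$378.90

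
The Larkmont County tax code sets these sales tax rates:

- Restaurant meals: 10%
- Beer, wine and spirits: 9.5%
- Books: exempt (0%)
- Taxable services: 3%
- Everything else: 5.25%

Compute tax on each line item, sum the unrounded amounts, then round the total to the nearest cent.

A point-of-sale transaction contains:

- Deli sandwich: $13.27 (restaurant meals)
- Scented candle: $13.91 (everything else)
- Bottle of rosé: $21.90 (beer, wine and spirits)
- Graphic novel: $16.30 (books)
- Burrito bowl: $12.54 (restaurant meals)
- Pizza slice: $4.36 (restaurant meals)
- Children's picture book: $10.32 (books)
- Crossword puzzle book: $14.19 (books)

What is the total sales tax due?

Deli sandwich $13.27: restaurant meals → 10% → $1.327
Scented candle $13.91: everything else → 5.25% → $0.730275
Bottle of rosé $21.90: beer, wine and spirits → 9.5% → $2.0805
Graphic novel $16.30: books → 0% → $0.00
Burrito bowl $12.54: restaurant meals → 10% → $1.254
Pizza slice $4.36: restaurant meals → 10% → $0.436
Children's picture book $10.32: books → 0% → $0.00
Crossword puzzle book $14.19: books → 0% → $0.00
Unrounded tax sum = $5.827775 → $5.83

$5.83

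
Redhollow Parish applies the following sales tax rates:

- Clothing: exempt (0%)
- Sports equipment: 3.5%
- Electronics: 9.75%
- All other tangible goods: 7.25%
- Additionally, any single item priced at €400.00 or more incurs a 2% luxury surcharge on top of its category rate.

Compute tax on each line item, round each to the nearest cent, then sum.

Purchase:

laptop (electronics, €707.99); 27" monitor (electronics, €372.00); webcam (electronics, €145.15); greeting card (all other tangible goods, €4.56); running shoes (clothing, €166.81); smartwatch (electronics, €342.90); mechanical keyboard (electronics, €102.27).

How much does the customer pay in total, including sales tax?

€2019.02

Laptop €707.99: electronics → 9.75% + 2% surcharge = 11.75% → €83.19
27" monitor €372.00: electronics → 9.75% → €36.27
Webcam €145.15: electronics → 9.75% → €14.15
Greeting card €4.56: all other tangible goods → 7.25% → €0.33
Running shoes €166.81: clothing → 0% → €0.00
Smartwatch €342.90: electronics → 9.75% → €33.43
Mechanical keyboard €102.27: electronics → 9.75% → €9.97
Subtotal = €1841.68; tax = €177.34; total due = €2019.02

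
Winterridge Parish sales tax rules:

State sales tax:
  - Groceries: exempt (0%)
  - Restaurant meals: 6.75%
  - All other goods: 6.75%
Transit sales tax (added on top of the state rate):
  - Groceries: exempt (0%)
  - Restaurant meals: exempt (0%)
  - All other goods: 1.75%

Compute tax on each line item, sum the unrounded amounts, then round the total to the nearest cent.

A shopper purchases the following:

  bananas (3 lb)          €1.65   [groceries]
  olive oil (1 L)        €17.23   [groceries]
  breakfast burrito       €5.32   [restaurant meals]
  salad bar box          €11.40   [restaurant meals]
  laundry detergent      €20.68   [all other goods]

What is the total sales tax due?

Bananas (3 lb) €1.65: groceries → 0% + 0% transit = 0% → €0.00
Olive oil (1 L) €17.23: groceries → 0% + 0% transit = 0% → €0.00
Breakfast burrito €5.32: restaurant meals → 6.75% + 0% transit = 6.75% → €0.3591
Salad bar box €11.40: restaurant meals → 6.75% + 0% transit = 6.75% → €0.7695
Laundry detergent €20.68: all other goods → 6.75% + 1.75% transit = 8.5% → €1.7578
Unrounded tax sum = €2.8864 → €2.89

€2.89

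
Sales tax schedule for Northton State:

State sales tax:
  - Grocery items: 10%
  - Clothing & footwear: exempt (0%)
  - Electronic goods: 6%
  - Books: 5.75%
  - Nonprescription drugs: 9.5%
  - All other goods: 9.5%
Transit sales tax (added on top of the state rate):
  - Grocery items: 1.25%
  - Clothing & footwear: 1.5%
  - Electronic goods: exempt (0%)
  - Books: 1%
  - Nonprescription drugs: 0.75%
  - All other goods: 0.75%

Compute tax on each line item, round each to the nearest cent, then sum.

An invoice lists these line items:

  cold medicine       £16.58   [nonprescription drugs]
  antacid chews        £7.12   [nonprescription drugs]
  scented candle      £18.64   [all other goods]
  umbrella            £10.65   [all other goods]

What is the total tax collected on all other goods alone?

Scented candle £18.64: all other goods → 9.5% + 0.75% transit = 10.25% → £1.91
Umbrella £10.65: all other goods → 9.5% + 0.75% transit = 10.25% → £1.09
Tax on all other goods = £1.91 + £1.09 = £3.00

£3.00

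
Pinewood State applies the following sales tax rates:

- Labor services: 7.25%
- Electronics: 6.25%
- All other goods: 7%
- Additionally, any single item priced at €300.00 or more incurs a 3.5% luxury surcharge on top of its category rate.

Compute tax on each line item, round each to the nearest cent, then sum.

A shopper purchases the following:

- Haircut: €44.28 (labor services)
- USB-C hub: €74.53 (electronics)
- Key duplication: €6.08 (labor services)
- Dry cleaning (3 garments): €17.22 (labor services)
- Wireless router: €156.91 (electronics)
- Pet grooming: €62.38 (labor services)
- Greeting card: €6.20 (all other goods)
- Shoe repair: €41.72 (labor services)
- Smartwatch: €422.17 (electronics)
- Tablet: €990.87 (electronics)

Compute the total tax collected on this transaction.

€165.11

Haircut €44.28: labor services → 7.25% → €3.21
USB-C hub €74.53: electronics → 6.25% → €4.66
Key duplication €6.08: labor services → 7.25% → €0.44
Dry cleaning (3 garments) €17.22: labor services → 7.25% → €1.25
Wireless router €156.91: electronics → 6.25% → €9.81
Pet grooming €62.38: labor services → 7.25% → €4.52
Greeting card €6.20: all other goods → 7% → €0.43
Shoe repair €41.72: labor services → 7.25% → €3.02
Smartwatch €422.17: electronics → 6.25% + 3.5% surcharge = 9.75% → €41.16
Tablet €990.87: electronics → 6.25% + 3.5% surcharge = 9.75% → €96.61
Total tax = €3.21 + €4.66 + €0.44 + €1.25 + €9.81 + €4.52 + €0.43 + €3.02 + €41.16 + €96.61 = €165.11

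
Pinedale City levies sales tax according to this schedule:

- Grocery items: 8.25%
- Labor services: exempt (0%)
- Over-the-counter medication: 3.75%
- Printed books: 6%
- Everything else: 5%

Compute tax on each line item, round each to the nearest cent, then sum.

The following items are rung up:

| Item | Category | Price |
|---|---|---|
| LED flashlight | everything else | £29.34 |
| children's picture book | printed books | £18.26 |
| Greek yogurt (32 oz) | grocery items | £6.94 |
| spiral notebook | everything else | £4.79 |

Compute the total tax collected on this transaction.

£3.38

LED flashlight £29.34: everything else → 5% → £1.47
Children's picture book £18.26: printed books → 6% → £1.10
Greek yogurt (32 oz) £6.94: grocery items → 8.25% → £0.57
Spiral notebook £4.79: everything else → 5% → £0.24
Total tax = £1.47 + £1.10 + £0.57 + £0.24 = £3.38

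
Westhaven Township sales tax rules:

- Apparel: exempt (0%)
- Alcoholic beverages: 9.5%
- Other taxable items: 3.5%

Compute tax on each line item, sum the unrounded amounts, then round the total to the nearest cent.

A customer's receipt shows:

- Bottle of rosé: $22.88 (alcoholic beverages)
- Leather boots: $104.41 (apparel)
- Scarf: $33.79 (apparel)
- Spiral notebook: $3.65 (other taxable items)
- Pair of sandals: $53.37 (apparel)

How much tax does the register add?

$2.30

Bottle of rosé $22.88: alcoholic beverages → 9.5% → $2.1736
Leather boots $104.41: apparel → 0% → $0.00
Scarf $33.79: apparel → 0% → $0.00
Spiral notebook $3.65: other taxable items → 3.5% → $0.12775
Pair of sandals $53.37: apparel → 0% → $0.00
Unrounded tax sum = $2.30135 → $2.30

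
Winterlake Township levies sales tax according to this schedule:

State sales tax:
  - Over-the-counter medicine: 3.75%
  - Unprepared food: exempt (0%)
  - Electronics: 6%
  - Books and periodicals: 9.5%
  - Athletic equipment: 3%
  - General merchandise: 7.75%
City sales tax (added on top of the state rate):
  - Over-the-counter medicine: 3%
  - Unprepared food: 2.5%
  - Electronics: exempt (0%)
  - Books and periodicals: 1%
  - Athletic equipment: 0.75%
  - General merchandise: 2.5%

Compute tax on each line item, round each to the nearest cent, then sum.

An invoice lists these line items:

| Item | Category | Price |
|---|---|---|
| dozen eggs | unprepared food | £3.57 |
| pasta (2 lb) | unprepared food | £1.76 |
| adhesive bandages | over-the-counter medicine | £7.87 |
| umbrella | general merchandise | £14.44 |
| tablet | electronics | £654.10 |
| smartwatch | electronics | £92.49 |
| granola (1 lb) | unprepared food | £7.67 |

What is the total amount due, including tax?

£829.03

Dozen eggs £3.57: unprepared food → 0% + 2.5% city = 2.5% → £0.09
Pasta (2 lb) £1.76: unprepared food → 0% + 2.5% city = 2.5% → £0.04
Adhesive bandages £7.87: over-the-counter medicine → 3.75% + 3% city = 6.75% → £0.53
Umbrella £14.44: general merchandise → 7.75% + 2.5% city = 10.25% → £1.48
Tablet £654.10: electronics → 6% + 0% city = 6% → £39.25
Smartwatch £92.49: electronics → 6% + 0% city = 6% → £5.55
Granola (1 lb) £7.67: unprepared food → 0% + 2.5% city = 2.5% → £0.19
Subtotal = £781.90; tax = £47.13; total due = £829.03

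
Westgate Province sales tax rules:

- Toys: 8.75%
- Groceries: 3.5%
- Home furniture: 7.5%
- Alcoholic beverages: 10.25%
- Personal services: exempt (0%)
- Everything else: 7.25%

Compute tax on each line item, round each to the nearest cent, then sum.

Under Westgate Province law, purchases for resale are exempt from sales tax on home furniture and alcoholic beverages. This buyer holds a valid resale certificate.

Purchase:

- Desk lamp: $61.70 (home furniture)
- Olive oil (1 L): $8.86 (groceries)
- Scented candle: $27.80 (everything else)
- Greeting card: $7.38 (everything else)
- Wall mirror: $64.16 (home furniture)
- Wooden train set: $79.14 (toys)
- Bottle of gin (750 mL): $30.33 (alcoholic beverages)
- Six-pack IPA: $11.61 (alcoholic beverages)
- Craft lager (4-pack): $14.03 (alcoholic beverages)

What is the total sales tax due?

Desk lamp $61.70: home furniture, buyer-exempt → 0% → $0.00
Olive oil (1 L) $8.86: groceries → 3.5% → $0.31
Scented candle $27.80: everything else → 7.25% → $2.02
Greeting card $7.38: everything else → 7.25% → $0.54
Wall mirror $64.16: home furniture, buyer-exempt → 0% → $0.00
Wooden train set $79.14: toys → 8.75% → $6.92
Bottle of gin (750 mL) $30.33: alcoholic beverages, buyer-exempt → 0% → $0.00
Six-pack IPA $11.61: alcoholic beverages, buyer-exempt → 0% → $0.00
Craft lager (4-pack) $14.03: alcoholic beverages, buyer-exempt → 0% → $0.00
Total tax = $0.31 + $2.02 + $0.54 + $6.92 = $9.79

$9.79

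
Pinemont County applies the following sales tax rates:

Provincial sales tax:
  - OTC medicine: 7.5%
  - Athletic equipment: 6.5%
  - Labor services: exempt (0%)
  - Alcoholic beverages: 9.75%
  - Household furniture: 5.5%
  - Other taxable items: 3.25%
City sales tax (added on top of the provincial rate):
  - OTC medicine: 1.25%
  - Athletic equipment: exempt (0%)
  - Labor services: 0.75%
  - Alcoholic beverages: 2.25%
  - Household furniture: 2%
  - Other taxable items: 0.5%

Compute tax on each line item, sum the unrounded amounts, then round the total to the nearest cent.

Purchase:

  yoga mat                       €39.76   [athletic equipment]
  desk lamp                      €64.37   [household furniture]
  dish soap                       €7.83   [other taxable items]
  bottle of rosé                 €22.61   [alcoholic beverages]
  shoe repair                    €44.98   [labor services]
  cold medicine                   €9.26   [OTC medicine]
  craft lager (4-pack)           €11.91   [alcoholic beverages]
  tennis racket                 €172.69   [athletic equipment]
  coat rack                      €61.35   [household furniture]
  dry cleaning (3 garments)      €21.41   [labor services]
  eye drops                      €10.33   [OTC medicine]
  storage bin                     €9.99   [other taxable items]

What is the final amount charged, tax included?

€506.75

Yoga mat €39.76: athletic equipment → 6.5% + 0% city = 6.5% → €2.5844
Desk lamp €64.37: household furniture → 5.5% + 2% city = 7.5% → €4.82775
Dish soap €7.83: other taxable items → 3.25% + 0.5% city = 3.75% → €0.293625
Bottle of rosé €22.61: alcoholic beverages → 9.75% + 2.25% city = 12% → €2.7132
Shoe repair €44.98: labor services → 0% + 0.75% city = 0.75% → €0.33735
Cold medicine €9.26: OTC medicine → 7.5% + 1.25% city = 8.75% → €0.81025
Craft lager (4-pack) €11.91: alcoholic beverages → 9.75% + 2.25% city = 12% → €1.4292
Tennis racket €172.69: athletic equipment → 6.5% + 0% city = 6.5% → €11.22485
Coat rack €61.35: household furniture → 5.5% + 2% city = 7.5% → €4.60125
Dry cleaning (3 garments) €21.41: labor services → 0% + 0.75% city = 0.75% → €0.160575
Eye drops €10.33: OTC medicine → 7.5% + 1.25% city = 8.75% → €0.903875
Storage bin €9.99: other taxable items → 3.25% + 0.5% city = 3.75% → €0.374625
Subtotal = €476.49; unrounded tax = €30.26095 → €30.26; total due = €506.75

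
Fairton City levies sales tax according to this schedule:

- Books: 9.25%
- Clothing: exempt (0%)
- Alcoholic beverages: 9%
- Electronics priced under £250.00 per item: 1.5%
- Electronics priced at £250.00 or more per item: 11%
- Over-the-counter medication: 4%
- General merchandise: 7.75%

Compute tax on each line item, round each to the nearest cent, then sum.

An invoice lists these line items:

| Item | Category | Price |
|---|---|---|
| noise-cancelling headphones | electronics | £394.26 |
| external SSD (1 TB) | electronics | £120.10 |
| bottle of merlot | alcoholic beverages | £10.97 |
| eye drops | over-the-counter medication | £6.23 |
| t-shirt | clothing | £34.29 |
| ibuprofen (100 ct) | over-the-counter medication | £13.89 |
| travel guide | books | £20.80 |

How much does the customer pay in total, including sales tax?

£649.43

Noise-cancelling headphones £394.26: electronics, £250.00 or more → 11% → £43.37
External SSD (1 TB) £120.10: electronics, under £250.00 → 1.5% → £1.80
Bottle of merlot £10.97: alcoholic beverages → 9% → £0.99
Eye drops £6.23: over-the-counter medication → 4% → £0.25
T-shirt £34.29: clothing → 0% → £0.00
Ibuprofen (100 ct) £13.89: over-the-counter medication → 4% → £0.56
Travel guide £20.80: books → 9.25% → £1.92
Subtotal = £600.54; tax = £48.89; total due = £649.43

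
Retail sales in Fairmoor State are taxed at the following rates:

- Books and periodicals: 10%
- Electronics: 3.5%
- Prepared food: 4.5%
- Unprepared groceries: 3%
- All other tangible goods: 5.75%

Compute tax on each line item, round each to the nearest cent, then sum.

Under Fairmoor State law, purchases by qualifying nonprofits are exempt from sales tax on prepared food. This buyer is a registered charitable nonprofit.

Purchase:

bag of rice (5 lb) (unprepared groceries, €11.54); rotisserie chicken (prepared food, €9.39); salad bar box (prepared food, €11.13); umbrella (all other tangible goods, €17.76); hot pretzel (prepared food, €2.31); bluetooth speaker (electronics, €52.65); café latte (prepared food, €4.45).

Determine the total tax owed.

Bag of rice (5 lb) €11.54: unprepared groceries → 3% → €0.35
Rotisserie chicken €9.39: prepared food, buyer-exempt → 0% → €0.00
Salad bar box €11.13: prepared food, buyer-exempt → 0% → €0.00
Umbrella €17.76: all other tangible goods → 5.75% → €1.02
Hot pretzel €2.31: prepared food, buyer-exempt → 0% → €0.00
Bluetooth speaker €52.65: electronics → 3.5% → €1.84
Café latte €4.45: prepared food, buyer-exempt → 0% → €0.00
Total tax = €0.35 + €1.02 + €1.84 = €3.21

€3.21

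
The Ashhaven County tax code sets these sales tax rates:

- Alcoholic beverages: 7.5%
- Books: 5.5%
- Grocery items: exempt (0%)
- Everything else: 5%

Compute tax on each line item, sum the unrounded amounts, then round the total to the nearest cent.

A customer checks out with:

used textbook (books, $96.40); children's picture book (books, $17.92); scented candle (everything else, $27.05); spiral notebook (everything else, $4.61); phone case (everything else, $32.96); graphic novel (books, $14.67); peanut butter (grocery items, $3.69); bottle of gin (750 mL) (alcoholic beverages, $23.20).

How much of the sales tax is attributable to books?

Used textbook $96.40: books → 5.5% → $5.302
Children's picture book $17.92: books → 5.5% → $0.9856
Graphic novel $14.67: books → 5.5% → $0.80685
Tax on books: unrounded sum = $7.09445 → $7.09

$7.09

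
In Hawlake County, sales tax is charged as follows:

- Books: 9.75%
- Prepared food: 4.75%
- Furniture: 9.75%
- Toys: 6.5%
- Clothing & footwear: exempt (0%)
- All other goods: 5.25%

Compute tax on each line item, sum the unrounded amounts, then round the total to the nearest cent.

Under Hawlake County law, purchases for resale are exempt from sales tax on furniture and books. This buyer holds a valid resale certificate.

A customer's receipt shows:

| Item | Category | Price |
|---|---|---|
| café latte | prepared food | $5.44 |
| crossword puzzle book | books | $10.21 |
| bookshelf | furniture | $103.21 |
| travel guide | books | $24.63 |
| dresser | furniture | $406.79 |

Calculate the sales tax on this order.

$0.26

Café latte $5.44: prepared food → 4.75% → $0.2584
Crossword puzzle book $10.21: books, buyer-exempt → 0% → $0.00
Bookshelf $103.21: furniture, buyer-exempt → 0% → $0.00
Travel guide $24.63: books, buyer-exempt → 0% → $0.00
Dresser $406.79: furniture, buyer-exempt → 0% → $0.00
Unrounded tax sum = $0.2584 → $0.26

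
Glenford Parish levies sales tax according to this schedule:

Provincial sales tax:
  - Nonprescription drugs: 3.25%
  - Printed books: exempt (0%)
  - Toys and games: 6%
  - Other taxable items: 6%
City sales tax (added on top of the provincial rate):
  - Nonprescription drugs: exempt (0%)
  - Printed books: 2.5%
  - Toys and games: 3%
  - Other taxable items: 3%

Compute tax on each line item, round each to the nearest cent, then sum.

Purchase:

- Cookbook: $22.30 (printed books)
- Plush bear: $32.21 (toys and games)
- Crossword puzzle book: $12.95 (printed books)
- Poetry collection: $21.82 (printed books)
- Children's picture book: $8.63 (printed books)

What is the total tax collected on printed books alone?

Cookbook $22.30: printed books → 0% + 2.5% city = 2.5% → $0.56
Crossword puzzle book $12.95: printed books → 0% + 2.5% city = 2.5% → $0.32
Poetry collection $21.82: printed books → 0% + 2.5% city = 2.5% → $0.55
Children's picture book $8.63: printed books → 0% + 2.5% city = 2.5% → $0.22
Tax on printed books = $0.56 + $0.32 + $0.55 + $0.22 = $1.65

$1.65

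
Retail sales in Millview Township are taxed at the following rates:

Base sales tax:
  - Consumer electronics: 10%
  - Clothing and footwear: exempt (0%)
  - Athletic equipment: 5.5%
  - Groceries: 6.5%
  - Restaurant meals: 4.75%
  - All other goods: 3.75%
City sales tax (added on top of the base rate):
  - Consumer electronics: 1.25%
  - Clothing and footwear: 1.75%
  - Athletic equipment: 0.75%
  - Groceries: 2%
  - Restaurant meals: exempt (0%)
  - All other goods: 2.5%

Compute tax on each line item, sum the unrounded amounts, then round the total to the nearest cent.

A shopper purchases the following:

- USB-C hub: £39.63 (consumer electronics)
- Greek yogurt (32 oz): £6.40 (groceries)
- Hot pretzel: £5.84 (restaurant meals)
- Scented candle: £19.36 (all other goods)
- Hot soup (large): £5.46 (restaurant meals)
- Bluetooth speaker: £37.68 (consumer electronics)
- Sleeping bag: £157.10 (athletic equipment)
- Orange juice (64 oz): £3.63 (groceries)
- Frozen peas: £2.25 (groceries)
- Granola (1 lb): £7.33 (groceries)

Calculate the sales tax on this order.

£21.93

USB-C hub £39.63: consumer electronics → 10% + 1.25% city = 11.25% → £4.458375
Greek yogurt (32 oz) £6.40: groceries → 6.5% + 2% city = 8.5% → £0.544
Hot pretzel £5.84: restaurant meals → 4.75% + 0% city = 4.75% → £0.2774
Scented candle £19.36: all other goods → 3.75% + 2.5% city = 6.25% → £1.21
Hot soup (large) £5.46: restaurant meals → 4.75% + 0% city = 4.75% → £0.25935
Bluetooth speaker £37.68: consumer electronics → 10% + 1.25% city = 11.25% → £4.239
Sleeping bag £157.10: athletic equipment → 5.5% + 0.75% city = 6.25% → £9.81875
Orange juice (64 oz) £3.63: groceries → 6.5% + 2% city = 8.5% → £0.30855
Frozen peas £2.25: groceries → 6.5% + 2% city = 8.5% → £0.19125
Granola (1 lb) £7.33: groceries → 6.5% + 2% city = 8.5% → £0.62305
Unrounded tax sum = £21.929725 → £21.93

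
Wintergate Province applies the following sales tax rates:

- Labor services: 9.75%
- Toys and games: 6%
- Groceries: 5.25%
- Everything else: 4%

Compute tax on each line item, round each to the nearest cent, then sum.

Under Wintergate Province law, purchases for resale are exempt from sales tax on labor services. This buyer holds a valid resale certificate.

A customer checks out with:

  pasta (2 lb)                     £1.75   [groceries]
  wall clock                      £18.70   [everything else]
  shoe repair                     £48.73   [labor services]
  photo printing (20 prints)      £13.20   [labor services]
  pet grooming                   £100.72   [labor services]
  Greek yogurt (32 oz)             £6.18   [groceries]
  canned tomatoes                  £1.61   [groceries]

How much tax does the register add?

£1.24

Pasta (2 lb) £1.75: groceries → 5.25% → £0.09
Wall clock £18.70: everything else → 4% → £0.75
Shoe repair £48.73: labor services, buyer-exempt → 0% → £0.00
Photo printing (20 prints) £13.20: labor services, buyer-exempt → 0% → £0.00
Pet grooming £100.72: labor services, buyer-exempt → 0% → £0.00
Greek yogurt (32 oz) £6.18: groceries → 5.25% → £0.32
Canned tomatoes £1.61: groceries → 5.25% → £0.08
Total tax = £0.09 + £0.75 + £0.32 + £0.08 = £1.24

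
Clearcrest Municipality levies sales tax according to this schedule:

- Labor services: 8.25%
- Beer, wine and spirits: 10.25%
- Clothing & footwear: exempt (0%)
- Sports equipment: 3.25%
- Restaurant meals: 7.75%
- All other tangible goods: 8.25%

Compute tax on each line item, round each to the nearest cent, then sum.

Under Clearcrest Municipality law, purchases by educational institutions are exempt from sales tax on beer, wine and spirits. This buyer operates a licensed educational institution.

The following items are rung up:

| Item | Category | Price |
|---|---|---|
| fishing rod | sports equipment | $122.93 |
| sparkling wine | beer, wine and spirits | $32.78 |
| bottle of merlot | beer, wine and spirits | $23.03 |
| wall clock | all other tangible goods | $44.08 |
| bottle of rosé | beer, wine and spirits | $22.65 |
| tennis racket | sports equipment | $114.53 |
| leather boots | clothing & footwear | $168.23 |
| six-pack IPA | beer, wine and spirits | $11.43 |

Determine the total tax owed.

Fishing rod $122.93: sports equipment → 3.25% → $4.00
Sparkling wine $32.78: beer, wine and spirits, buyer-exempt → 0% → $0.00
Bottle of merlot $23.03: beer, wine and spirits, buyer-exempt → 0% → $0.00
Wall clock $44.08: all other tangible goods → 8.25% → $3.64
Bottle of rosé $22.65: beer, wine and spirits, buyer-exempt → 0% → $0.00
Tennis racket $114.53: sports equipment → 3.25% → $3.72
Leather boots $168.23: clothing & footwear → 0% → $0.00
Six-pack IPA $11.43: beer, wine and spirits, buyer-exempt → 0% → $0.00
Total tax = $4.00 + $3.64 + $3.72 = $11.36

$11.36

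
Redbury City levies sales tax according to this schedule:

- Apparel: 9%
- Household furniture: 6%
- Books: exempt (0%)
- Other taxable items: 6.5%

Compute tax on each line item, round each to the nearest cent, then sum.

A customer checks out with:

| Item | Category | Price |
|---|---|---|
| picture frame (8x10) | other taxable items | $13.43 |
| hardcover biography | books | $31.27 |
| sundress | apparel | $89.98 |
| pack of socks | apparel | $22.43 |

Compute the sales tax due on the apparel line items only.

Sundress $89.98: apparel → 9% → $8.10
Pack of socks $22.43: apparel → 9% → $2.02
Tax on apparel = $8.10 + $2.02 = $10.12

$10.12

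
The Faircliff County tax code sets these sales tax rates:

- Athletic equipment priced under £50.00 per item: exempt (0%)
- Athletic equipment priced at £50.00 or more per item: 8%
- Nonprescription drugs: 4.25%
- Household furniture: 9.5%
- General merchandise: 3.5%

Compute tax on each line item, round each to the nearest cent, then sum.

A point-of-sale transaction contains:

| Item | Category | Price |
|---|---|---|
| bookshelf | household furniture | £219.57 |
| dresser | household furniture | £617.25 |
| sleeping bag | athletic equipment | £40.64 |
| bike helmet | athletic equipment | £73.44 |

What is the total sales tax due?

Bookshelf £219.57: household furniture → 9.5% → £20.86
Dresser £617.25: household furniture → 9.5% → £58.64
Sleeping bag £40.64: athletic equipment, under £50.00 → 0% → £0.00
Bike helmet £73.44: athletic equipment, £50.00 or more → 8% → £5.88
Total tax = £20.86 + £58.64 + £5.88 = £85.38

£85.38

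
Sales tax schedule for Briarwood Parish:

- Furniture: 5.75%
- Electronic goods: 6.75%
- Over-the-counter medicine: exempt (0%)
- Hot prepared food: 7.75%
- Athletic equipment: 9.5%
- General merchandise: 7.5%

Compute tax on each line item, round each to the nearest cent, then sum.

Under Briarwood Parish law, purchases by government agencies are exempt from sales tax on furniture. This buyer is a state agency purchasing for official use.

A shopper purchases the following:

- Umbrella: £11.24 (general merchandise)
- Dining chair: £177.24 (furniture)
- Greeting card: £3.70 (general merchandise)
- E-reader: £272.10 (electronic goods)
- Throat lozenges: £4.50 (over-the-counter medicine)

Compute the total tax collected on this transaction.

£19.49

Umbrella £11.24: general merchandise → 7.5% → £0.84
Dining chair £177.24: furniture, buyer-exempt → 0% → £0.00
Greeting card £3.70: general merchandise → 7.5% → £0.28
E-reader £272.10: electronic goods → 6.75% → £18.37
Throat lozenges £4.50: over-the-counter medicine → 0% → £0.00
Total tax = £0.84 + £0.28 + £18.37 = £19.49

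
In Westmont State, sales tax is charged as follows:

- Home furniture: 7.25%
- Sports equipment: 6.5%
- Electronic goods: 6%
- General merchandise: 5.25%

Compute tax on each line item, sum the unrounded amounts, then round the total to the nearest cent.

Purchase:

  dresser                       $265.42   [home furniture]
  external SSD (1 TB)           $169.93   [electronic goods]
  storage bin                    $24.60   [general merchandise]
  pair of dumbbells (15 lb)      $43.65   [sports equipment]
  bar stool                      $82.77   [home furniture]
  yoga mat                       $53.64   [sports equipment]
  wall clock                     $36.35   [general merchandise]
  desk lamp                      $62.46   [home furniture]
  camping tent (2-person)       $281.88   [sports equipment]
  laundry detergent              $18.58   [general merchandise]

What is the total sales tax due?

$68.79

Dresser $265.42: home furniture → 7.25% → $19.24295
External SSD (1 TB) $169.93: electronic goods → 6% → $10.1958
Storage bin $24.60: general merchandise → 5.25% → $1.2915
Pair of dumbbells (15 lb) $43.65: sports equipment → 6.5% → $2.83725
Bar stool $82.77: home furniture → 7.25% → $6.000825
Yoga mat $53.64: sports equipment → 6.5% → $3.4866
Wall clock $36.35: general merchandise → 5.25% → $1.908375
Desk lamp $62.46: home furniture → 7.25% → $4.52835
Camping tent (2-person) $281.88: sports equipment → 6.5% → $18.3222
Laundry detergent $18.58: general merchandise → 5.25% → $0.97545
Unrounded tax sum = $68.7893 → $68.79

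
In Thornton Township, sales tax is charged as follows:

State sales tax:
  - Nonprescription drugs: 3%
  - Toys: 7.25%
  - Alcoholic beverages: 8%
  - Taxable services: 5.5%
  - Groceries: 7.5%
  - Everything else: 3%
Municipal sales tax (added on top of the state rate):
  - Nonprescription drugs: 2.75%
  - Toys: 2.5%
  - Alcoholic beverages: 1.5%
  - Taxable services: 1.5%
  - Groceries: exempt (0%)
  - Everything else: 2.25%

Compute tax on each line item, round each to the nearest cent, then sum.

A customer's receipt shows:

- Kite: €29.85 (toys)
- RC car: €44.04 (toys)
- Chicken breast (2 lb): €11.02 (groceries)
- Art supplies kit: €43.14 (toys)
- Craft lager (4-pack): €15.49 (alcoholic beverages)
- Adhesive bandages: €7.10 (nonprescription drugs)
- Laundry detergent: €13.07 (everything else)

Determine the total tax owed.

Kite €29.85: toys → 7.25% + 2.5% municipal = 9.75% → €2.91
RC car €44.04: toys → 7.25% + 2.5% municipal = 9.75% → €4.29
Chicken breast (2 lb) €11.02: groceries → 7.5% + 0% municipal = 7.5% → €0.83
Art supplies kit €43.14: toys → 7.25% + 2.5% municipal = 9.75% → €4.21
Craft lager (4-pack) €15.49: alcoholic beverages → 8% + 1.5% municipal = 9.5% → €1.47
Adhesive bandages €7.10: nonprescription drugs → 3% + 2.75% municipal = 5.75% → €0.41
Laundry detergent €13.07: everything else → 3% + 2.25% municipal = 5.25% → €0.69
Total tax = €2.91 + €4.29 + €0.83 + €4.21 + €1.47 + €0.41 + €0.69 = €14.81

€14.81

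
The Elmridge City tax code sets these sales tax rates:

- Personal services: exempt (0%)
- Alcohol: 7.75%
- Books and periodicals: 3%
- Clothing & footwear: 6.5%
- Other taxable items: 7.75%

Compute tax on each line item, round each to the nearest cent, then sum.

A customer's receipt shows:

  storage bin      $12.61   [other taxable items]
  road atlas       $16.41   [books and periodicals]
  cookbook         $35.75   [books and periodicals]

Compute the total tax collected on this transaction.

$2.54

Storage bin $12.61: other taxable items → 7.75% → $0.98
Road atlas $16.41: books and periodicals → 3% → $0.49
Cookbook $35.75: books and periodicals → 3% → $1.07
Total tax = $0.98 + $0.49 + $1.07 = $2.54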